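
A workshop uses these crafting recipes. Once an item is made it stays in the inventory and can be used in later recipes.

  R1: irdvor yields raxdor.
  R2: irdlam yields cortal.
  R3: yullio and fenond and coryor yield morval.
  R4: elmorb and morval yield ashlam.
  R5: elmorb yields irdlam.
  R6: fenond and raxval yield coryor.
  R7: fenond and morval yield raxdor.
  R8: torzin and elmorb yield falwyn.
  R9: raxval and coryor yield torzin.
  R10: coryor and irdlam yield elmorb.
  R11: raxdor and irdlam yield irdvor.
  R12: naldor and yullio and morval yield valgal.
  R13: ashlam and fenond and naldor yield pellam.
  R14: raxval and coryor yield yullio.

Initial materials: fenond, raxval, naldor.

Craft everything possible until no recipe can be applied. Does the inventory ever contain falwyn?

falwyn would need torzin and elmorb (R8), but elmorb is never obtained.

No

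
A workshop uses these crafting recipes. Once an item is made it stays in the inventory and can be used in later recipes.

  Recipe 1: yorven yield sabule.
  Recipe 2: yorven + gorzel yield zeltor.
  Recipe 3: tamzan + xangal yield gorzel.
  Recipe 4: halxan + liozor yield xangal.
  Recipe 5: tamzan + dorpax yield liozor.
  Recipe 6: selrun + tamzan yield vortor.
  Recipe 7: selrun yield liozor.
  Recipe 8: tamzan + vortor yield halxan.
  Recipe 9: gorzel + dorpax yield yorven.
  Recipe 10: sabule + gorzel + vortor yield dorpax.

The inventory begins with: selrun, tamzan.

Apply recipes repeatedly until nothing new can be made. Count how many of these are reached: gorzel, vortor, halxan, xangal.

4

selrun + tamzan → vortor (Recipe 6).
Using Recipe 7, selrun makes liozor.
Using Recipe 8, tamzan and vortor make halxan.
Using Recipe 4, halxan and liozor make xangal.
tamzan + xangal → gorzel (Recipe 3).
gorzel: reached.
vortor: reached.
halxan: reached.
xangal: reached.
All 4 are reached.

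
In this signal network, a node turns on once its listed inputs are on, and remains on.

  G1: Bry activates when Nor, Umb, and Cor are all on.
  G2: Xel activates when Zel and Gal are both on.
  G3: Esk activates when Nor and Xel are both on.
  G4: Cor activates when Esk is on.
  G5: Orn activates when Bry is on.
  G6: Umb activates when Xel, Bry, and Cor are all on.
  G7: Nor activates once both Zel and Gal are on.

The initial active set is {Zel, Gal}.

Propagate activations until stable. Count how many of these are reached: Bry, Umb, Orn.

Bry would need Nor, Umb, and Cor (G1), but Umb never turns on.
Umb would need Xel, Bry, and Cor (G6), but Bry never turns on.
Orn would need Bry (G5), but Bry never turns on.
None of the 3 are reached.

0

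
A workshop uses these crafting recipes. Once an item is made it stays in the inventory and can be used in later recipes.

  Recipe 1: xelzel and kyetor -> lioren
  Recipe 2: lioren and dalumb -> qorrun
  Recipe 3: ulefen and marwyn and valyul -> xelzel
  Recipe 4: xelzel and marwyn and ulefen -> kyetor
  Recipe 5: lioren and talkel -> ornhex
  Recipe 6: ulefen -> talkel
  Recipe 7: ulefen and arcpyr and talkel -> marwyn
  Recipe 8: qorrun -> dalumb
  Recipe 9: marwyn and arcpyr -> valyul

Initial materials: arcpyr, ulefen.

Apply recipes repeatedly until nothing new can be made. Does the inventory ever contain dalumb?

dalumb would need qorrun (Recipe 8), but qorrun is never obtained.

No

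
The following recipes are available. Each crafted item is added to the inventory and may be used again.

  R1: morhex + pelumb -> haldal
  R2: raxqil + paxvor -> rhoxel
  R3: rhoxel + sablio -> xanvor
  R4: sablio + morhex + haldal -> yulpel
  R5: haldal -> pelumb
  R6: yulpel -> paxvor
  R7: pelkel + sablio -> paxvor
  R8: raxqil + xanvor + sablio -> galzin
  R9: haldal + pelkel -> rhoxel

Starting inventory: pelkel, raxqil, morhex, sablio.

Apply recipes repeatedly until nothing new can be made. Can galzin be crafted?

pelkel + sablio -> paxvor (R7).
Using R2, raxqil and paxvor make rhoxel.
rhoxel + sablio -> xanvor (R3).
raxqil + xanvor + sablio -> galzin (R8).

Yes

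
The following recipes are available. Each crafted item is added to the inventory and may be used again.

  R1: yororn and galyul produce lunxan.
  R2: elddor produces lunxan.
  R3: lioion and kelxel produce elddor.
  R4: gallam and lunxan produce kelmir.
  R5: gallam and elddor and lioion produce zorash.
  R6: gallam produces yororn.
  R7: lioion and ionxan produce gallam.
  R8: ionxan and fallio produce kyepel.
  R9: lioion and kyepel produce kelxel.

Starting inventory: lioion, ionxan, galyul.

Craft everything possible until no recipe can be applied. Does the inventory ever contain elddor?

elddor would need lioion and kelxel (R3), but kelxel is never obtained.

No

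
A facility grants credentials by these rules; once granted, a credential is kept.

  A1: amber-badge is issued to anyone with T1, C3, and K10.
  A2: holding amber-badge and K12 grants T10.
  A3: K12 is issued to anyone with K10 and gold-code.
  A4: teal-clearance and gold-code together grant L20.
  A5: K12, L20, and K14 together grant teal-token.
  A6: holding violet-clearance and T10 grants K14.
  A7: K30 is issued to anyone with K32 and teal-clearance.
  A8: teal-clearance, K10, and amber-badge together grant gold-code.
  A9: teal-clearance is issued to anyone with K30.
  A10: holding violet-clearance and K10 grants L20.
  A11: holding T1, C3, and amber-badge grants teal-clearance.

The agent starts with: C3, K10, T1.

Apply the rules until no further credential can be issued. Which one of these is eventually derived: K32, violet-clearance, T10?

Holding T1, C3, and K10 grants amber-badge (A1).
Holding T1, C3, and amber-badge grants teal-clearance (A11).
Holding teal-clearance, K10, and amber-badge grants gold-code (A8).
Holding K10 and gold-code grants K12 (A3).
Holding amber-badge and K12 grants T10 (A2).
No rule produces K32, and it is not given. No rule produces violet-clearance, and it is not given.

T10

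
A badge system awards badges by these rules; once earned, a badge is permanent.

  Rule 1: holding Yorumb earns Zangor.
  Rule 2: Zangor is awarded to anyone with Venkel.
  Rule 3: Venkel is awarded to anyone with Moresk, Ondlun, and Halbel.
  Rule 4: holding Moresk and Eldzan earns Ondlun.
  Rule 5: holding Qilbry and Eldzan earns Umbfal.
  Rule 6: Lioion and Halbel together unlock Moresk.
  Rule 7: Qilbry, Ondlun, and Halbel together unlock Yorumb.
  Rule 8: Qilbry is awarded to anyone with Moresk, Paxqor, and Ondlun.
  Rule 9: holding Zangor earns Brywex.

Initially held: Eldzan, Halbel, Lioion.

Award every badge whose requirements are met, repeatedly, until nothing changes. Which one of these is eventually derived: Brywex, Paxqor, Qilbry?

With Lioion and Halbel, Moresk is earned (Rule 6).
With Moresk and Eldzan, Ondlun is earned (Rule 4).
With Moresk, Ondlun, and Halbel, Venkel is earned (Rule 3).
With Venkel, Zangor is earned (Rule 2).
With Zangor, Brywex is earned (Rule 9).
No rule produces Paxqor, and it is not given. Qilbry would need Moresk, Paxqor, and Ondlun (Rule 8), but Paxqor is never earned.

Brywex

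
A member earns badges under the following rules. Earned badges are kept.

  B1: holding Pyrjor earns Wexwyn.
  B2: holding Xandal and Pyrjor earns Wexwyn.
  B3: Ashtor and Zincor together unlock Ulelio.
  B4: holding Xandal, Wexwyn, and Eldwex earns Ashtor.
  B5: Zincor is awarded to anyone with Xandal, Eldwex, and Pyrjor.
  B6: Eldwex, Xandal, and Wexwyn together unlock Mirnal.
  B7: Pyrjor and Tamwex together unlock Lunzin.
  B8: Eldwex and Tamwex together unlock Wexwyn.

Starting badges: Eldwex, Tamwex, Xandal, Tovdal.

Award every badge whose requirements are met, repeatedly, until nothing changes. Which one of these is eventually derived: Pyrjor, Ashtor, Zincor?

With Eldwex and Tamwex, Wexwyn is earned (B8).
With Xandal, Wexwyn, and Eldwex, Ashtor is earned (B4).
No rule produces Pyrjor, and it is not given. Zincor would need Xandal, Eldwex, and Pyrjor (B5), but Pyrjor is never earned.

Ashtor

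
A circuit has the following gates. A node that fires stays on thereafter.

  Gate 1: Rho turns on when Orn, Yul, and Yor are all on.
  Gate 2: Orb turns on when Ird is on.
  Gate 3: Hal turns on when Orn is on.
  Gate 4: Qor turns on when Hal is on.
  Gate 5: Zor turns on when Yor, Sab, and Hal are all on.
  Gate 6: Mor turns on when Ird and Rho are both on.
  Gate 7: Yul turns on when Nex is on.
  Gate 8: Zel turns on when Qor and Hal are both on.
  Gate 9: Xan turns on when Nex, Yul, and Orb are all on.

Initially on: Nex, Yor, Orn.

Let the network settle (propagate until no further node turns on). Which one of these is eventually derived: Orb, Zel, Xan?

Orn is on, so Hal turns on (Gate 3).
Gate 4: Hal on → Qor on.
Gate 8: Qor and Hal on → Zel on.
Xan would need Nex, Yul, and Orb (Gate 9), but Orb never turns on. Orb would need Ird (Gate 2), but Ird never turns on.

Zel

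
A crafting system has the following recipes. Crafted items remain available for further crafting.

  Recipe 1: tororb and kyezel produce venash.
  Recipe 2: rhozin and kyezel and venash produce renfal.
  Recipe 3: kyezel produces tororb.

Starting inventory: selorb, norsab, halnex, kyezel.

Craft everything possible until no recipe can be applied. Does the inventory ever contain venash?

Yes

kyezel → tororb (Recipe 3).
tororb and kyezel → venash (Recipe 1).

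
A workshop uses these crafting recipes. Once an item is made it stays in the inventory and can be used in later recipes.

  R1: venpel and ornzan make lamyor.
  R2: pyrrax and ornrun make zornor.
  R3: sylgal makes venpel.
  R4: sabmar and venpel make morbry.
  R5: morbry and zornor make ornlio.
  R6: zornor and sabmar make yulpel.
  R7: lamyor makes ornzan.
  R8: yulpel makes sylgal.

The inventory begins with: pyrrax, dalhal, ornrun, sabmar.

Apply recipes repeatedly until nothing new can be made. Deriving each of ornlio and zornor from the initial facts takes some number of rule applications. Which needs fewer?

zornor

zornor: Using R2, pyrrax and ornrun make zornor. [1 rule application]
ornlio: pyrrax and ornrun → zornor (R2). Using R6, zornor and sabmar make yulpel. Using R8, yulpel makes sylgal. sylgal → venpel (R3). Using R4, sabmar and venpel make morbry. Using R5, morbry and zornor make ornlio. [6 rule applications]
zornor needs fewer.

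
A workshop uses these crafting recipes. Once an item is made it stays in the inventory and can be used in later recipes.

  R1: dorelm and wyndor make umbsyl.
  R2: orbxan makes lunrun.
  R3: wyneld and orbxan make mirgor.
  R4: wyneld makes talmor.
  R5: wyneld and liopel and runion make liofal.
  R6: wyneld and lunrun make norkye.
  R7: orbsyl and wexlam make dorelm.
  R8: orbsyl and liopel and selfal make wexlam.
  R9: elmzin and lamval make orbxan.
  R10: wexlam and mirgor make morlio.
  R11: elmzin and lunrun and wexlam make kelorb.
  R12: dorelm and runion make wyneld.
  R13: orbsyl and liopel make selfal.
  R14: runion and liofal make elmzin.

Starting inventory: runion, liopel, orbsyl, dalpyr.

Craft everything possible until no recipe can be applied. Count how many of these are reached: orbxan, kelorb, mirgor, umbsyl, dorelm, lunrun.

1

Using R13, orbsyl and liopel make selfal.
orbsyl and liopel and selfal → wexlam (R8).
Using R7, orbsyl and wexlam make dorelm.
orbxan would need elmzin and lamval (R9), but lamval is never obtained.
kelorb would need elmzin, lunrun, and wexlam (R11), but lunrun is never obtained.
mirgor would need wyneld and orbxan (R3), but orbxan is never obtained.
umbsyl would need dorelm and wyndor (R1), but wyndor is never obtained.
dorelm: reached.
lunrun would need orbxan (R2), but orbxan is never obtained.
Reached: dorelm — 1 of the 6.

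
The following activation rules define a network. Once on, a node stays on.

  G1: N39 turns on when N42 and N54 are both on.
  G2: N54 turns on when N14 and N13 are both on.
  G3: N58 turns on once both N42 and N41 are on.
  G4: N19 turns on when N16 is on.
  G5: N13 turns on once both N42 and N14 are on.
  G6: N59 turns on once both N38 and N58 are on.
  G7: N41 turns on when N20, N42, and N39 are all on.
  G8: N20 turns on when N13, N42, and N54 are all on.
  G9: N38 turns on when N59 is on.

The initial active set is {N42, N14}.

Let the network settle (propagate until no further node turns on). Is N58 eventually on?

Yes

N42 and N14 are on, so N13 turns on (G5).
N14 and N13 are on, so N54 turns on (G2).
G8: N13, N42, and N54 on → N20 on.
N42 and N54 are on, so N39 turns on (G1).
N20, N42, and N39 are on, so N41 turns on (G7).
N42 and N41 are on, so N58 turns on (G3).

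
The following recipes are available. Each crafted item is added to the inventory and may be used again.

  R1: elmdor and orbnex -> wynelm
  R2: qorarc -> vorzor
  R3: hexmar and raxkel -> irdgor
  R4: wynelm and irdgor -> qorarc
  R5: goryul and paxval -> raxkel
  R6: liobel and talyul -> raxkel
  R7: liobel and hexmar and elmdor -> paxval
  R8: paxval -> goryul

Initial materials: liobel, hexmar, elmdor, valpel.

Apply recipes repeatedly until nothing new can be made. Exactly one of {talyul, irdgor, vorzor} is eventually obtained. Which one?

liobel and hexmar and elmdor -> paxval (R7).
paxval -> goryul (R8).
goryul and paxval -> raxkel (R5).
hexmar and raxkel -> irdgor (R3).
vorzor would need qorarc (R2), but qorarc is never obtained. No rule produces talyul, and it is not given.

irdgor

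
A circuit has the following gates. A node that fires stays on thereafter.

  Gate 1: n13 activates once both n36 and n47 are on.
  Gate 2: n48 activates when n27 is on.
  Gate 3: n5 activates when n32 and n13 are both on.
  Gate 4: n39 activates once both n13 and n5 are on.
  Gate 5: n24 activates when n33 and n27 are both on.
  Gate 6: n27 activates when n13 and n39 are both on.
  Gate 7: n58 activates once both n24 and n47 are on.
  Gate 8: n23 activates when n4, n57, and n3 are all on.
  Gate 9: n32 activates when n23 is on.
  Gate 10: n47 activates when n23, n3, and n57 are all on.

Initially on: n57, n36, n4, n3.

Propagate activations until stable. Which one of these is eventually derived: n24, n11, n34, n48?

n48

n4, n57, and n3 are on, so n23 activates (Gate 8).
Gate 10: n23, n3, and n57 on → n47 on.
n23 is on, so n32 activates (Gate 9).
Gate 1: n36 and n47 on → n13 on.
Gate 3: n32 and n13 on → n5 on.
Gate 4: n13 and n5 on → n39 on.
n13 and n39 are on, so n27 activates (Gate 6).
Gate 2: n27 on → n48 on.
No rule produces n11, and it is not given. n24 would need n33 and n27 (Gate 5), but n33 never turns on. No rule produces n34, and it is not given.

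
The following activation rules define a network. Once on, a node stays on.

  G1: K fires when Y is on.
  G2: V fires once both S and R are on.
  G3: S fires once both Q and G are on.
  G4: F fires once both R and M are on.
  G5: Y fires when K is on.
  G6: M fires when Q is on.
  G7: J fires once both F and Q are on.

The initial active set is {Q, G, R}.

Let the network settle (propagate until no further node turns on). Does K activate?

No

K would need Y (G1), but Y never turns on.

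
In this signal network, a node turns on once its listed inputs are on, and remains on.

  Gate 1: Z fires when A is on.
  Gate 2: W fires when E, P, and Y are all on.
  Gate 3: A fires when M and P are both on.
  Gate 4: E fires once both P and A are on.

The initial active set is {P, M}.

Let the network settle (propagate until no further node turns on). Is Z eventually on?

M and P are on, so A fires (Gate 3).
A is on, so Z fires (Gate 1).

Yes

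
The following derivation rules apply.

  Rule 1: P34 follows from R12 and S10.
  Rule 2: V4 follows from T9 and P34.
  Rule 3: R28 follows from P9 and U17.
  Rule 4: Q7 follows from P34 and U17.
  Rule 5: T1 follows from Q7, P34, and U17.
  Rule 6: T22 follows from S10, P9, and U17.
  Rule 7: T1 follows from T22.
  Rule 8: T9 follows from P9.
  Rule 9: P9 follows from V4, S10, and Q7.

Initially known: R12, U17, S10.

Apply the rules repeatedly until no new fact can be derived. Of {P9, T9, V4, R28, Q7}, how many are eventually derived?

1

From R12 and S10, Rule 1 gives P34.
From P34 and U17, Rule 4 gives Q7.
P9 would need V4, S10, and Q7 (Rule 9), but V4 is never established.
T9 would need P9 (Rule 8), but P9 is never established.
V4 would need T9 and P34 (Rule 2), but T9 is never established.
R28 would need P9 and U17 (Rule 3), but P9 is never established.
Q7: reached.
Reached: Q7 — 1 of the 5.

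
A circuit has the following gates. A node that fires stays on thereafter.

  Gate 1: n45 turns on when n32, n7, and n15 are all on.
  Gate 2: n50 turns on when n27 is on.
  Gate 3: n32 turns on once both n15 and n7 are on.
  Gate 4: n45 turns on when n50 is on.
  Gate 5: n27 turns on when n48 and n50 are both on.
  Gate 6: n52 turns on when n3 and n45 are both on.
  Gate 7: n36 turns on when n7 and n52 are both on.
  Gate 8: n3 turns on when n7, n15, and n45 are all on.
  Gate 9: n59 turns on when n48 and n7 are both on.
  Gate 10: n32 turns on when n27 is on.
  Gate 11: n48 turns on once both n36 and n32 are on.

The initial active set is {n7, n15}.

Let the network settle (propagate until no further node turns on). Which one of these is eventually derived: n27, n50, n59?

n59

n15 and n7 are on, so n32 turns on (Gate 3).
Gate 1: n32, n7, and n15 on → n45 on.
Gate 8: n7, n15, and n45 on → n3 on.
Gate 6: n3 and n45 on → n52 on.
Gate 7: n7 and n52 on → n36 on.
n36 and n32 are on, so n48 turns on (Gate 11).
n48 and n7 are on, so n59 turns on (Gate 9).
n27 would need n48 and n50 (Gate 5), but n50 never turns on. n50 would need n27 (Gate 2), but n27 never turns on.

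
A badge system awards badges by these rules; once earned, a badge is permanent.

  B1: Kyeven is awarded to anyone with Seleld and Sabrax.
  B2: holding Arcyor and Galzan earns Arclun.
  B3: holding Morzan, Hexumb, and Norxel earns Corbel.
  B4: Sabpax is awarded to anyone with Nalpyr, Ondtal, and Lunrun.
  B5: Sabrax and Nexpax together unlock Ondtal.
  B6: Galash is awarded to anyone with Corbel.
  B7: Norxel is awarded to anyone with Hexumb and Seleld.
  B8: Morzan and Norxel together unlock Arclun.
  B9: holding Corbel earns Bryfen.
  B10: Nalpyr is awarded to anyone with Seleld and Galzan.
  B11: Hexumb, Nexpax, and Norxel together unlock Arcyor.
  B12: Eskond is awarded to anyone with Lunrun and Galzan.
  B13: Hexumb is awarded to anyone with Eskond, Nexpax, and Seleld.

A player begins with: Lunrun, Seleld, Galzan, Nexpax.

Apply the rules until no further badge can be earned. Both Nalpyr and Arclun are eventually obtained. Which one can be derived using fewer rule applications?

Nalpyr

Nalpyr: With Seleld and Galzan, Nalpyr is earned (B10). [1 rule application]
Arclun: With Lunrun and Galzan, Eskond is earned (B12). With Eskond, Nexpax, and Seleld, Hexumb is earned (B13). With Hexumb and Seleld, Norxel is earned (B7). With Hexumb, Nexpax, and Norxel, Arcyor is earned (B11). With Arcyor and Galzan, Arclun is earned (B2). [5 rule applications]
Nalpyr needs fewer.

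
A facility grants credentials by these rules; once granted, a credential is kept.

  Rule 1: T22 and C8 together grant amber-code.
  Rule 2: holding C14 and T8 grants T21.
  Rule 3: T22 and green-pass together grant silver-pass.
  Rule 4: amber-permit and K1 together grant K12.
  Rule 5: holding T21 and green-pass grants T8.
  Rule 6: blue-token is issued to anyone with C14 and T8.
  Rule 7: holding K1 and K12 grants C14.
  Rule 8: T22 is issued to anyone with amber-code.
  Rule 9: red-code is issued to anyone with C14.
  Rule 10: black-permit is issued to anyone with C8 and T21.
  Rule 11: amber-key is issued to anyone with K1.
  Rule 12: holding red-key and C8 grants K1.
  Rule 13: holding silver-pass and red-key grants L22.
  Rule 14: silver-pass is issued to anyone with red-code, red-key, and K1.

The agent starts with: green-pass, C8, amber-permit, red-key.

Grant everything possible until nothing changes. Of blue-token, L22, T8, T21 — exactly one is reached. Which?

Holding red-key and C8 grants K1 (Rule 12).
Holding amber-permit and K1 grants K12 (Rule 4).
Holding K1 and K12 grants C14 (Rule 7).
Holding C14 grants red-code (Rule 9).
Holding red-code, red-key, and K1 grants silver-pass (Rule 14).
Holding silver-pass and red-key grants L22 (Rule 13).
T21 would need C14 and T8 (Rule 2), but T8 is never granted. blue-token would need C14 and T8 (Rule 6), but T8 is never granted. T8 would need T21 and green-pass (Rule 5), but T21 is never granted.

L22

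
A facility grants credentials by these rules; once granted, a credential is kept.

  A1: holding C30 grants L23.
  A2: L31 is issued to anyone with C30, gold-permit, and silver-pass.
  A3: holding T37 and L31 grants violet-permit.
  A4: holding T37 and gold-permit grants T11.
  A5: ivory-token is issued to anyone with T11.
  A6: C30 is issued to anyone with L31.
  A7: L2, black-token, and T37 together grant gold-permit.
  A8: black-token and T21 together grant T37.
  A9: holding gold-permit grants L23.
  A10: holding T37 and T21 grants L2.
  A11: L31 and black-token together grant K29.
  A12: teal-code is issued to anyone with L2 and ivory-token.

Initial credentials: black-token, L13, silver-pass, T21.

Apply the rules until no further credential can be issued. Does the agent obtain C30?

No

C30 would need L31 (A6), but L31 is never granted.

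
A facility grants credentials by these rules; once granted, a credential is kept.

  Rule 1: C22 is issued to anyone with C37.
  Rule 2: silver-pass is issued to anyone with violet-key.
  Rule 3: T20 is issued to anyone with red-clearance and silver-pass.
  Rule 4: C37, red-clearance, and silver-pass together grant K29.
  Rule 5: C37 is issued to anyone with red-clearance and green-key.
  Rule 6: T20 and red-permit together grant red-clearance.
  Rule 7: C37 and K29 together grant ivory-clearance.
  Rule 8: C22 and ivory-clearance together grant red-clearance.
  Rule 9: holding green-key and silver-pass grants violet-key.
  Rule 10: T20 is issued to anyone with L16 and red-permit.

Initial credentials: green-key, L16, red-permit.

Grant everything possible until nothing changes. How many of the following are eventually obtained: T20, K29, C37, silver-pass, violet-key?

Holding L16 and red-permit grants T20 (Rule 10).
Holding T20 and red-permit grants red-clearance (Rule 6).
Holding red-clearance and green-key grants C37 (Rule 5).
T20: reached.
K29 would need C37, red-clearance, and silver-pass (Rule 4), but silver-pass is never granted.
C37: reached.
silver-pass would need violet-key (Rule 2), but violet-key is never granted.
violet-key would need green-key and silver-pass (Rule 9), but silver-pass is never granted.
Reached: T20 and C37 — 2 of the 5.

2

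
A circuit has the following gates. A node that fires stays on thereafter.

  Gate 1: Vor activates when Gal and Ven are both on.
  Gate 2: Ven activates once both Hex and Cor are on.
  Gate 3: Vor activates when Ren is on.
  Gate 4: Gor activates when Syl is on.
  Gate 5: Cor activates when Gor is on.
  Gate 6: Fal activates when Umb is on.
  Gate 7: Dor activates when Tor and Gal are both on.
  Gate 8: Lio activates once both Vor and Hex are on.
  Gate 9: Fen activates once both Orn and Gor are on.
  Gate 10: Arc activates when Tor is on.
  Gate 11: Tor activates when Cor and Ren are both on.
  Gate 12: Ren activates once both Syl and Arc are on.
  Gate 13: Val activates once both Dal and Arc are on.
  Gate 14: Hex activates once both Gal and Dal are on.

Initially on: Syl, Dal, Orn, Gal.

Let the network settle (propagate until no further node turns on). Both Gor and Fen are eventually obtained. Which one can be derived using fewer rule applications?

Gor

Gor: Syl is on, so Gor activates (Gate 4). [1 rule application]
Fen: Gate 4: Syl on → Gor on. Orn and Gor are on, so Fen activates (Gate 9). [2 rule applications]
Gor needs fewer.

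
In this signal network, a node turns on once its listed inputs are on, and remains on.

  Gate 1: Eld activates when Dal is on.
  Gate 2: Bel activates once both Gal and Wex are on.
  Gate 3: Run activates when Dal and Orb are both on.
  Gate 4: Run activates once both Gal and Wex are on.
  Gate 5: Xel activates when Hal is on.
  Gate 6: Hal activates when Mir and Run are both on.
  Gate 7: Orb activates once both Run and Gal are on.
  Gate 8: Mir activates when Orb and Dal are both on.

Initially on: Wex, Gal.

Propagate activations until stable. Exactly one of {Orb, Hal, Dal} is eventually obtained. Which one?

Orb

Gate 4: Gal and Wex on → Run on.
Run and Gal are on, so Orb activates (Gate 7).
No rule produces Dal, and it is not given. Hal would need Mir and Run (Gate 6), but Mir never turns on.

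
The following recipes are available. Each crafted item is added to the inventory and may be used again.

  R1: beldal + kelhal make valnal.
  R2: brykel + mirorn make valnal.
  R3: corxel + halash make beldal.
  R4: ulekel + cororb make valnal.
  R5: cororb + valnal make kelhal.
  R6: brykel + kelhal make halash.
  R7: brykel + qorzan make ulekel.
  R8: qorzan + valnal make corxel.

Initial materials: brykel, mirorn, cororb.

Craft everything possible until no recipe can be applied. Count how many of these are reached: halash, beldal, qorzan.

1

brykel + mirorn → valnal (R2).
Using R5, cororb and valnal make kelhal.
brykel + kelhal → halash (R6).
halash: reached.
beldal would need corxel and halash (R3), but corxel is never obtained.
No rule produces qorzan, and it is not given.
Reached: halash — 1 of the 3.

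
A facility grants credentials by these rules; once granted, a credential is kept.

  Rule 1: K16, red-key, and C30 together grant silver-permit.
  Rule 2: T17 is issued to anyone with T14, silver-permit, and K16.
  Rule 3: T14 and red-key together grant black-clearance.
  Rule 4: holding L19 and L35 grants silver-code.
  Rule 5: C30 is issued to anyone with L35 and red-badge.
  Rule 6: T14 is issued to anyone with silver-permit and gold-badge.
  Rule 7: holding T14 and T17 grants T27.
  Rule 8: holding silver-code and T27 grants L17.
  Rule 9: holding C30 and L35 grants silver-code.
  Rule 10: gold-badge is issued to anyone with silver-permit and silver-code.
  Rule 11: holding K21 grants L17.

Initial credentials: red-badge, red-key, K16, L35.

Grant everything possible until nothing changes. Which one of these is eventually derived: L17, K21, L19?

Holding L35 and red-badge grants C30 (Rule 5).
Holding K16, red-key, and C30 grants silver-permit (Rule 1).
Holding C30 and L35 grants silver-code (Rule 9).
Holding silver-permit and silver-code grants gold-badge (Rule 10).
Holding silver-permit and gold-badge grants T14 (Rule 6).
Holding T14, silver-permit, and K16 grants T17 (Rule 2).
Holding T14 and T17 grants T27 (Rule 7).
Holding silver-code and T27 grants L17 (Rule 8).
No rule produces K21, and it is not given. No rule produces L19, and it is not given.

L17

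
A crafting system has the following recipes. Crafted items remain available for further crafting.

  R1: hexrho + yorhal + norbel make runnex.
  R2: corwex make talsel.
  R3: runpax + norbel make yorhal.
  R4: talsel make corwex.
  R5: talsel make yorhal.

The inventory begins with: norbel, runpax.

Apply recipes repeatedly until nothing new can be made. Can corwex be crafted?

corwex would need talsel (R4), but talsel is never obtained.

No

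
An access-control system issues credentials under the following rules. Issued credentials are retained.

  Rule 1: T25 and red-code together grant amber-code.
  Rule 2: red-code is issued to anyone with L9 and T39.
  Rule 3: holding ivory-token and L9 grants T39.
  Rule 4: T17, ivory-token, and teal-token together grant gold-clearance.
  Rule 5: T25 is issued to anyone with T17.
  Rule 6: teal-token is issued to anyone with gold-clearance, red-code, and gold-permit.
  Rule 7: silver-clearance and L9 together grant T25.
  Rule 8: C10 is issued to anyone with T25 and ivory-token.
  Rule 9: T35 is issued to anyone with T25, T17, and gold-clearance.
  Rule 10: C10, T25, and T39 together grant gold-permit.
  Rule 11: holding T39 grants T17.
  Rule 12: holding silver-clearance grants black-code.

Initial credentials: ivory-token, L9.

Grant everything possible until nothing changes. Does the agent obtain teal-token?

teal-token would need gold-clearance, red-code, and gold-permit (Rule 6), but gold-clearance is never granted.

No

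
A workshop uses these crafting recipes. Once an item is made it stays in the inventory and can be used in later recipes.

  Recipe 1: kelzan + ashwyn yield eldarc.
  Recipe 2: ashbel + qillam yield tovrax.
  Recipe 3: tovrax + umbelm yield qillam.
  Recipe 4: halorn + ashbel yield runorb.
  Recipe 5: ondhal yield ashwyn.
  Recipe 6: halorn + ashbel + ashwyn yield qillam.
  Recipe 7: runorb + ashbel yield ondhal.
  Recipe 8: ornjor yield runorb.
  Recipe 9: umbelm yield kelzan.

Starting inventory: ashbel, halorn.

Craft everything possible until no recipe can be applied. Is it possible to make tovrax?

Yes

halorn + ashbel → runorb (Recipe 4).
runorb + ashbel → ondhal (Recipe 7).
ondhal → ashwyn (Recipe 5).
Using Recipe 6, halorn, ashbel, and ashwyn make qillam.
Using Recipe 2, ashbel and qillam make tovrax.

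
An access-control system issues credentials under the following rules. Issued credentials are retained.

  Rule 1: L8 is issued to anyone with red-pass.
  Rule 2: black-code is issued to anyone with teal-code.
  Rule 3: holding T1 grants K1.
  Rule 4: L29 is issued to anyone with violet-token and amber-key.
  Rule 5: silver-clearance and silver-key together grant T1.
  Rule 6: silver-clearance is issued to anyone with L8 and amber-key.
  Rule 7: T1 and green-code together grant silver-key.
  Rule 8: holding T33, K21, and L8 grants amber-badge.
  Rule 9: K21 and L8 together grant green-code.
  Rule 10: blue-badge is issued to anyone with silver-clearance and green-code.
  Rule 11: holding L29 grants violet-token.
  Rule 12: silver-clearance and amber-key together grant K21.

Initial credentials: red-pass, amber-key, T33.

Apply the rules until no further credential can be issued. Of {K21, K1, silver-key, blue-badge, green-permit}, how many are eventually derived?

Holding red-pass grants L8 (Rule 1).
Holding L8 and amber-key grants silver-clearance (Rule 6).
Holding silver-clearance and amber-key grants K21 (Rule 12).
Holding K21 and L8 grants green-code (Rule 9).
Holding silver-clearance and green-code grants blue-badge (Rule 10).
K21: reached.
K1 would need T1 (Rule 3), but T1 is never granted.
silver-key would need T1 and green-code (Rule 7), but T1 is never granted.
blue-badge: reached.
No rule produces green-permit, and it is not given.
Reached: K21 and blue-badge — 2 of the 5.

2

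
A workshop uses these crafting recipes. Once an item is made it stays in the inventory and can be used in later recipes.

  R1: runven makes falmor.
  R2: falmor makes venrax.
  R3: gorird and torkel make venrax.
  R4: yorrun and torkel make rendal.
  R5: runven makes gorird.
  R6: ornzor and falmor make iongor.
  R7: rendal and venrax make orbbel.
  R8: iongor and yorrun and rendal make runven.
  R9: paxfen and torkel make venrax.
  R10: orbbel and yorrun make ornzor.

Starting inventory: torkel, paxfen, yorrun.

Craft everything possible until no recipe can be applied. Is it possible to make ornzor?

yorrun and torkel → rendal (R4).
paxfen and torkel → venrax (R9).
rendal and venrax → orbbel (R7).
orbbel and yorrun → ornzor (R10).

Yes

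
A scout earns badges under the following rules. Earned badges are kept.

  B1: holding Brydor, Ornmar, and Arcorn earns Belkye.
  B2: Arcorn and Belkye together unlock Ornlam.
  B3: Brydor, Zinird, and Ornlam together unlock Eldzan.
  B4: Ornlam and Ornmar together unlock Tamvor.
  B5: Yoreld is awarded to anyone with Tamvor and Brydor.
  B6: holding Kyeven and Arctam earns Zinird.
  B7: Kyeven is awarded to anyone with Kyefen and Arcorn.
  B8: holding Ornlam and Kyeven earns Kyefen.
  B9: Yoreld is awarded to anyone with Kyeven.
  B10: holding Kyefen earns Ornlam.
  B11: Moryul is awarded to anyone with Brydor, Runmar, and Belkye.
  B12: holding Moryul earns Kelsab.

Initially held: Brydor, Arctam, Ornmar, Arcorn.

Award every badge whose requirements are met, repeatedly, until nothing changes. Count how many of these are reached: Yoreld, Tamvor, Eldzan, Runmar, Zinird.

With Brydor, Ornmar, and Arcorn, Belkye is earned (B1).
With Arcorn and Belkye, Ornlam is earned (B2).
With Ornlam and Ornmar, Tamvor is earned (B4).
With Tamvor and Brydor, Yoreld is earned (B5).
Yoreld: reached.
Tamvor: reached.
Eldzan would need Brydor, Zinird, and Ornlam (B3), but Zinird is never earned.
No rule produces Runmar, and it is not given.
Zinird would need Kyeven and Arctam (B6), but Kyeven is never earned.
Reached: Yoreld and Tamvor — 2 of the 5.

2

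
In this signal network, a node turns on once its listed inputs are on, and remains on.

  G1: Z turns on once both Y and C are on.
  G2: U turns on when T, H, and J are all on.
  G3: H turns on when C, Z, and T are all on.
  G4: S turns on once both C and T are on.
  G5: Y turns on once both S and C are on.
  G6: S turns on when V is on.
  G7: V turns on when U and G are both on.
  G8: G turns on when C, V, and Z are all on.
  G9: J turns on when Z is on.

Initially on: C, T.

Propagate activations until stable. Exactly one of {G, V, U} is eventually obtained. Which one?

U

C and T are on, so S turns on (G4).
S and C are on, so Y turns on (G5).
Y and C are on, so Z turns on (G1).
Z is on, so J turns on (G9).
G3: C, Z, and T on → H on.
T, H, and J are on, so U turns on (G2).
G would need C, V, and Z (G8), but V never turns on. V would need U and G (G7), but G never turns on.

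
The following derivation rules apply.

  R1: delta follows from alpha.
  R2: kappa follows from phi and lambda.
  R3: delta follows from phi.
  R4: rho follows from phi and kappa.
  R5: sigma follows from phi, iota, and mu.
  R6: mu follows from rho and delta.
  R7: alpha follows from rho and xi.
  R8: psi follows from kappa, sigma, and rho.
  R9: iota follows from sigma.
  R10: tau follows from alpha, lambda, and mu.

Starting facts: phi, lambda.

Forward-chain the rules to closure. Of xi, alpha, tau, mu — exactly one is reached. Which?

phi and lambda hold, so kappa follows (R2).
From phi, R3 gives delta.
From phi and kappa, R4 gives rho.
rho and delta hold, so mu follows (R6).
alpha would need rho and xi (R7), but xi is never established. tau would need alpha, lambda, and mu (R10), but alpha is never established. No rule produces xi, and it is not given.

mu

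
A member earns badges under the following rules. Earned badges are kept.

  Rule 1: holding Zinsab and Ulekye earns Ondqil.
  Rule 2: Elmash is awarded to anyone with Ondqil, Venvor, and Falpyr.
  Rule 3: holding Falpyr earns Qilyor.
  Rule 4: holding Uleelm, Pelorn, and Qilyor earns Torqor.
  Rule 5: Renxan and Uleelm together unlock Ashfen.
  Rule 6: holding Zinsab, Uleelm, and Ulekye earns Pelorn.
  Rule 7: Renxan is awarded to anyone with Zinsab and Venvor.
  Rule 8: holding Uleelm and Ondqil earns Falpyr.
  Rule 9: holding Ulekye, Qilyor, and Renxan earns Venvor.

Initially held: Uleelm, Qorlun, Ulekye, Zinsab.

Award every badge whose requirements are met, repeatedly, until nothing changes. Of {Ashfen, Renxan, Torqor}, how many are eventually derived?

With Zinsab, Uleelm, and Ulekye, Pelorn is earned (Rule 6).
With Zinsab and Ulekye, Ondqil is earned (Rule 1).
With Uleelm and Ondqil, Falpyr is earned (Rule 8).
With Falpyr, Qilyor is earned (Rule 3).
With Uleelm, Pelorn, and Qilyor, Torqor is earned (Rule 4).
Ashfen would need Renxan and Uleelm (Rule 5), but Renxan is never earned.
Renxan would need Zinsab and Venvor (Rule 7), but Venvor is never earned.
Torqor: reached.
Reached: Torqor — 1 of the 3.

1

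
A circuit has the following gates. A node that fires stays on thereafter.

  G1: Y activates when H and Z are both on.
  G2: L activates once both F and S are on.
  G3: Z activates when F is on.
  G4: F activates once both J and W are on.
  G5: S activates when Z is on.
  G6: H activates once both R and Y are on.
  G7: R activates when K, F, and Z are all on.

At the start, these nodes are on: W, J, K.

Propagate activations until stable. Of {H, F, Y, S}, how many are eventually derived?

2

J and W are on, so F activates (G4).
G3: F on → Z on.
G5: Z on → S on.
H would need R and Y (G6), but Y never turns on.
F: reached.
Y would need H and Z (G1), but H never turns on.
S: reached.
Reached: F and S — 2 of the 4.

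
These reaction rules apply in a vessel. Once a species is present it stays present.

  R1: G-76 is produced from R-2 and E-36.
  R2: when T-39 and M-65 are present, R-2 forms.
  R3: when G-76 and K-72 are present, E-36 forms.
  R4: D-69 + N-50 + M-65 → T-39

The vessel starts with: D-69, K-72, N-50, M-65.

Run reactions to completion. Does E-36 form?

E-36 would need G-76 and K-72 (R3), but G-76 never forms.

No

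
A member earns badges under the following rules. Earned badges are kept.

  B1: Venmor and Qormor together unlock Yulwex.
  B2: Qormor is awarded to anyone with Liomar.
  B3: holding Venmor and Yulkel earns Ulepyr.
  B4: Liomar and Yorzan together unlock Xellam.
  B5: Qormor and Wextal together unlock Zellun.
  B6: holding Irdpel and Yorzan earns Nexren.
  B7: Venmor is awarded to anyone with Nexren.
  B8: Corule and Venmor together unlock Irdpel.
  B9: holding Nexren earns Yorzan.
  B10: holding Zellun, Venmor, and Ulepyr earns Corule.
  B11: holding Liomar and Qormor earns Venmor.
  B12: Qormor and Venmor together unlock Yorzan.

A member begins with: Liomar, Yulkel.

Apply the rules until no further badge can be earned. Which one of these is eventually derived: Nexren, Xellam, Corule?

With Liomar, Qormor is earned (B2).
With Liomar and Qormor, Venmor is earned (B11).
With Qormor and Venmor, Yorzan is earned (B12).
With Liomar and Yorzan, Xellam is earned (B4).
Nexren would need Irdpel and Yorzan (B6), but Irdpel is never earned. Corule would need Zellun, Venmor, and Ulepyr (B10), but Zellun is never earned.

Xellam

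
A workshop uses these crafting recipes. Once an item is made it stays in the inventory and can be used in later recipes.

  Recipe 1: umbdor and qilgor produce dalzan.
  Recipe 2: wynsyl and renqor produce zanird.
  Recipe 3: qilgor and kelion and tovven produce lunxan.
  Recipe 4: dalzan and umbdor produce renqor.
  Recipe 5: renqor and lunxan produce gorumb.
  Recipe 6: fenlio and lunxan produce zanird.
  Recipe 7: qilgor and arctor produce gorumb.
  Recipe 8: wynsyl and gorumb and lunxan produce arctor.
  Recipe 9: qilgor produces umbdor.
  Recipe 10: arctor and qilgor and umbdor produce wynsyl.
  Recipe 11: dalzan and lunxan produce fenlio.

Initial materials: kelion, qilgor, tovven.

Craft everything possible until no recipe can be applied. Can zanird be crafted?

Yes

qilgor → umbdor (Recipe 9).
Using Recipe 3, qilgor, kelion, and tovven make lunxan.
Using Recipe 1, umbdor and qilgor make dalzan.
dalzan and lunxan → fenlio (Recipe 11).
Using Recipe 6, fenlio and lunxan make zanird.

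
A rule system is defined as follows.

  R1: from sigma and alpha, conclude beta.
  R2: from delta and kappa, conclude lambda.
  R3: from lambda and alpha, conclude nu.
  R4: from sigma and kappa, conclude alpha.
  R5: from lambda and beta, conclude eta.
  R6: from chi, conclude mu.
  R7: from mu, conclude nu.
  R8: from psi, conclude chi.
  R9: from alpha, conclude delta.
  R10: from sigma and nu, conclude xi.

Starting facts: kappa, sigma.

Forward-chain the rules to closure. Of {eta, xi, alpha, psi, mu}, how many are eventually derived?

3

From sigma and kappa, R4 gives alpha.
sigma and alpha hold, so beta follows (R1).
From alpha, R9 gives delta.
delta and kappa hold, so lambda follows (R2).
lambda and alpha hold, so nu follows (R3).
lambda and beta hold, so eta follows (R5).
From sigma and nu, R10 gives xi.
eta: reached.
xi: reached.
alpha: reached.
No rule produces psi, and it is not given.
mu would need chi (R6), but chi is never established.
Reached: eta, xi, and alpha — 3 of the 5.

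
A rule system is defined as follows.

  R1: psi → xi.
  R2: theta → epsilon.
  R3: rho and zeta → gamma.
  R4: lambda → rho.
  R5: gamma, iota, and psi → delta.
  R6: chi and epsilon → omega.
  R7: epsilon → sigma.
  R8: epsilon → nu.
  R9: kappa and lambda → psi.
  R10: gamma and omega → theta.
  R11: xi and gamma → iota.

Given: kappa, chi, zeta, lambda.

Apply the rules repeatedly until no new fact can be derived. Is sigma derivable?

No

sigma would need epsilon (R7), but epsilon is never established.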